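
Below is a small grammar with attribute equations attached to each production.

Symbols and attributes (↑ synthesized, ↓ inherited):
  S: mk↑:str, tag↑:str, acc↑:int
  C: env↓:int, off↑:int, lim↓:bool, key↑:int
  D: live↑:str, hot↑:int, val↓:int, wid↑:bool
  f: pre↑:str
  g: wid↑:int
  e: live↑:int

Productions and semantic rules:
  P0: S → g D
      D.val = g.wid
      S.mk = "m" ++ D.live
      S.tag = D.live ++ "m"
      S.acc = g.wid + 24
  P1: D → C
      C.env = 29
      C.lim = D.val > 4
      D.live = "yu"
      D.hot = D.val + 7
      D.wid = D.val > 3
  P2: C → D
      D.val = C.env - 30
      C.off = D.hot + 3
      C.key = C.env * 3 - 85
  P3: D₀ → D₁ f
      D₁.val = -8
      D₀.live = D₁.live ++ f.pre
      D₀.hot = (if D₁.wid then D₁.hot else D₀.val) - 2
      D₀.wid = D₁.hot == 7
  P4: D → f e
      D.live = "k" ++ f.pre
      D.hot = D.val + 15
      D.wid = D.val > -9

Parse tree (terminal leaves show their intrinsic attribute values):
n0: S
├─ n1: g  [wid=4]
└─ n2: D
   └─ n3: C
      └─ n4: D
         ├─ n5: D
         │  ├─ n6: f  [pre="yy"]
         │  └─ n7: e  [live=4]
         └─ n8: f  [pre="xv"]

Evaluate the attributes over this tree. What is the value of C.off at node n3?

1. n1.wid = 4  [terminal]
2. n2.val = 4  [g.wid]
3. n3.env = 29  [29]
4. n3.lim = false  [D.val > 4]
5. n4.val = -1  [C.env - 30]
6. n5.val = -8  [-8]
7. n6.pre = "yy"  [terminal]
8. n7.live = 4  [terminal]
9. n5.live = "kyy"  ["k" ++ f.pre]
10. n5.hot = 7  [D.val + 15]
11. n5.wid = true  [D.val > -9]
12. n8.pre = "xv"  [terminal]
13. n4.live = "kyyxv"  [D₁.live ++ f.pre]
14. n4.hot = 5  [(if D₁.wid then D₁.hot else D₀.val) - 2]
15. n4.wid = true  [D₁.hot == 7]
16. n3.off = 8  [D.hot + 3]
17. n3.key = 2  [C.env * 3 - 85]
18. n2.live = "yu"  ["yu"]
19. n2.hot = 11  [D.val + 7]
20. n2.wid = true  [D.val > 3]
21. n0.mk = "myu"  ["m" ++ D.live]
22. n0.tag = "yum"  [D.live ++ "m"]
23. n0.acc = 28  [g.wid + 24]

8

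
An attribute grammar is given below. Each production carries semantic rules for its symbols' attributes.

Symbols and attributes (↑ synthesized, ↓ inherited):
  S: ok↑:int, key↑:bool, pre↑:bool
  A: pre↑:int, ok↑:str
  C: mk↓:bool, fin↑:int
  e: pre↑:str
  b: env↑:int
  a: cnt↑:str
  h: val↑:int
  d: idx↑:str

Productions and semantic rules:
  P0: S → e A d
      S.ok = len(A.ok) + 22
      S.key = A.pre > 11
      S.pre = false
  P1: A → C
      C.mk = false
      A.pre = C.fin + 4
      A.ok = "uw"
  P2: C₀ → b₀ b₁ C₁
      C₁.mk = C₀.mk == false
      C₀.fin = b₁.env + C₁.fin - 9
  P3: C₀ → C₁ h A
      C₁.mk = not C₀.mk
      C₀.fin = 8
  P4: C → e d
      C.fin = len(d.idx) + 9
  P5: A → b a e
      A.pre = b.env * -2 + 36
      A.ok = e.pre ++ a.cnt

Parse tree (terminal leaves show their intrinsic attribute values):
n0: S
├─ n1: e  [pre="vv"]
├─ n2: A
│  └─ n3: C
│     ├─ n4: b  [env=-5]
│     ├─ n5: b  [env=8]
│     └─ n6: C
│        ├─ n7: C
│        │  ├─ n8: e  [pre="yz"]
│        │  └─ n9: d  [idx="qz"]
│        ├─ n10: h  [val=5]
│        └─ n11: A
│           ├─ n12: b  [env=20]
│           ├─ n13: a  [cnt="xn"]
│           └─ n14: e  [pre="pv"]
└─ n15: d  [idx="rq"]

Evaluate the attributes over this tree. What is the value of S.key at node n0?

false

1. n1.pre = "vv"  [terminal]
2. n3.mk = false  [false]
3. n4.env = -5  [terminal]
4. n5.env = 8  [terminal]
5. n6.mk = true  [C₀.mk == false]
6. n7.mk = false  [not C₀.mk]
7. n8.pre = "yz"  [terminal]
8. n9.idx = "qz"  [terminal]
9. n7.fin = 11  [len(d.idx) + 9]
10. n10.val = 5  [terminal]
11. n12.env = 20  [terminal]
12. n13.cnt = "xn"  [terminal]
13. n14.pre = "pv"  [terminal]
14. n11.pre = -4  [b.env * -2 + 36]
15. n11.ok = "pvxn"  [e.pre ++ a.cnt]
16. n6.fin = 8  [8]
17. n3.fin = 7  [b₁.env + C₁.fin - 9]
18. n2.pre = 11  [C.fin + 4]
19. n2.ok = "uw"  ["uw"]
20. n15.idx = "rq"  [terminal]
21. n0.ok = 24  [len(A.ok) + 22]
22. n0.key = false  [A.pre > 11]
23. n0.pre = false  [false]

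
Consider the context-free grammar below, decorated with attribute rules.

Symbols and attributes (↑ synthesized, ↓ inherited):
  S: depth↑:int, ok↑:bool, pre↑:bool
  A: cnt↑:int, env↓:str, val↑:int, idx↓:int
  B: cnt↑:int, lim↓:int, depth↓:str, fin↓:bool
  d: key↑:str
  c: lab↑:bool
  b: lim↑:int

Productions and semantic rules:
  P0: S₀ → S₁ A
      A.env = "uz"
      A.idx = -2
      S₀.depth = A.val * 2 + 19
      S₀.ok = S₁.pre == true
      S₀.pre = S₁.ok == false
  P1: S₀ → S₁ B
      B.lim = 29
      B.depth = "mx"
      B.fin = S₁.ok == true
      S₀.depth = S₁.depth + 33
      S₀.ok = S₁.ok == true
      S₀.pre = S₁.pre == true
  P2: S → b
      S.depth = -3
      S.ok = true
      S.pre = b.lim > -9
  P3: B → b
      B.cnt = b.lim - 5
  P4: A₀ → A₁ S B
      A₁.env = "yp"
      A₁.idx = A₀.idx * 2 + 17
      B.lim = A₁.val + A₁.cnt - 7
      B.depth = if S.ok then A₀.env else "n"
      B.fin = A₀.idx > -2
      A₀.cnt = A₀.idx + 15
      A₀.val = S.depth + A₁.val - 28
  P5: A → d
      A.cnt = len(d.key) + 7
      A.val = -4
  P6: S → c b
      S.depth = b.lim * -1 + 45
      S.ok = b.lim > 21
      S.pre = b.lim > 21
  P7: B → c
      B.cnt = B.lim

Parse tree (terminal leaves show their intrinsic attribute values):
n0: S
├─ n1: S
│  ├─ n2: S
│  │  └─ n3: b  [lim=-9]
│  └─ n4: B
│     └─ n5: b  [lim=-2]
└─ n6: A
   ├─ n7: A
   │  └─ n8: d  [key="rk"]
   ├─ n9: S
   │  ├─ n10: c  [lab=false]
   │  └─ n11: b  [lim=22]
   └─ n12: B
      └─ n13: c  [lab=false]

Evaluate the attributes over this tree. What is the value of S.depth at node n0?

1. n3.lim = -9  [terminal]
2. n2.depth = -3  [-3]
3. n2.ok = true  [true]
4. n2.pre = false  [b.lim > -9]
5. n4.lim = 29  [29]
6. n4.depth = "mx"  ["mx"]
7. n4.fin = true  [S₁.ok == true]
8. n5.lim = -2  [terminal]
9. n4.cnt = -7  [b.lim - 5]
10. n1.depth = 30  [S₁.depth + 33]
11. n1.ok = true  [S₁.ok == true]
12. n1.pre = false  [S₁.pre == true]
13. n6.env = "uz"  ["uz"]
14. n6.idx = -2  [-2]
15. n7.env = "yp"  ["yp"]
16. n7.idx = 13  [A₀.idx * 2 + 17]
17. n8.key = "rk"  [terminal]
18. n7.cnt = 9  [len(d.key) + 7]
19. n7.val = -4  [-4]
20. n10.lab = false  [terminal]
21. n11.lim = 22  [terminal]
22. n9.depth = 23  [b.lim * -1 + 45]
23. n9.ok = true  [b.lim > 21]
24. n9.pre = true  [b.lim > 21]
25. n12.lim = -2  [A₁.val + A₁.cnt - 7]
26. n12.depth = "uz"  [if S.ok then A₀.env else "n"]
27. n12.fin = false  [A₀.idx > -2]
28. n13.lab = false  [terminal]
29. n12.cnt = -2  [B.lim]
30. n6.cnt = 13  [A₀.idx + 15]
31. n6.val = -9  [S.depth + A₁.val - 28]
32. n0.depth = 1  [A.val * 2 + 19]
33. n0.ok = false  [S₁.pre == true]
34. n0.pre = false  [S₁.ok == false]

1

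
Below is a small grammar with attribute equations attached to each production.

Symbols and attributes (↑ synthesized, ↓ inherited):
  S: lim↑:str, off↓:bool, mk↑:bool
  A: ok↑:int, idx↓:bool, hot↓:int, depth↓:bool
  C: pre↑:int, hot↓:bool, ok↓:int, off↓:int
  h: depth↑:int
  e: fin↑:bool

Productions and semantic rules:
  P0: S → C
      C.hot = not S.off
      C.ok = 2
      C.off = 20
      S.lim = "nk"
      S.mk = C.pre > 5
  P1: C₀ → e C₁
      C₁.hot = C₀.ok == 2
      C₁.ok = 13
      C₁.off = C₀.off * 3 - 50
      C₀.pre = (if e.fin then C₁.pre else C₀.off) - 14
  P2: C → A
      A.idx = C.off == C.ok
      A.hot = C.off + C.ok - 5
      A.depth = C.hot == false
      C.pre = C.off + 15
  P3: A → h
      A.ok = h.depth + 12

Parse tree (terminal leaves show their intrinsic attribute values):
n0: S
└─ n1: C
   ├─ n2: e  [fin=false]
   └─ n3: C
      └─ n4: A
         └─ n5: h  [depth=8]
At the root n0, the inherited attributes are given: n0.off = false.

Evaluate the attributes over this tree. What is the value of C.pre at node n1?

1. n0.off = false  [given at root]
2. n1.hot = true  [not S.off]
3. n1.ok = 2  [2]
4. n1.off = 20  [20]
5. n2.fin = false  [terminal]
6. n3.hot = true  [C₀.ok == 2]
7. n3.ok = 13  [13]
8. n3.off = 10  [C₀.off * 3 - 50]
9. n4.idx = false  [C.off == C.ok]
10. n4.hot = 18  [C.off + C.ok - 5]
11. n4.depth = false  [C.hot == false]
12. n5.depth = 8  [terminal]
13. n4.ok = 20  [h.depth + 12]
14. n3.pre = 25  [C.off + 15]
15. n1.pre = 6  [(if e.fin then C₁.pre else C₀.off) - 14]
16. n0.lim = "nk"  ["nk"]
17. n0.mk = true  [C.pre > 5]

6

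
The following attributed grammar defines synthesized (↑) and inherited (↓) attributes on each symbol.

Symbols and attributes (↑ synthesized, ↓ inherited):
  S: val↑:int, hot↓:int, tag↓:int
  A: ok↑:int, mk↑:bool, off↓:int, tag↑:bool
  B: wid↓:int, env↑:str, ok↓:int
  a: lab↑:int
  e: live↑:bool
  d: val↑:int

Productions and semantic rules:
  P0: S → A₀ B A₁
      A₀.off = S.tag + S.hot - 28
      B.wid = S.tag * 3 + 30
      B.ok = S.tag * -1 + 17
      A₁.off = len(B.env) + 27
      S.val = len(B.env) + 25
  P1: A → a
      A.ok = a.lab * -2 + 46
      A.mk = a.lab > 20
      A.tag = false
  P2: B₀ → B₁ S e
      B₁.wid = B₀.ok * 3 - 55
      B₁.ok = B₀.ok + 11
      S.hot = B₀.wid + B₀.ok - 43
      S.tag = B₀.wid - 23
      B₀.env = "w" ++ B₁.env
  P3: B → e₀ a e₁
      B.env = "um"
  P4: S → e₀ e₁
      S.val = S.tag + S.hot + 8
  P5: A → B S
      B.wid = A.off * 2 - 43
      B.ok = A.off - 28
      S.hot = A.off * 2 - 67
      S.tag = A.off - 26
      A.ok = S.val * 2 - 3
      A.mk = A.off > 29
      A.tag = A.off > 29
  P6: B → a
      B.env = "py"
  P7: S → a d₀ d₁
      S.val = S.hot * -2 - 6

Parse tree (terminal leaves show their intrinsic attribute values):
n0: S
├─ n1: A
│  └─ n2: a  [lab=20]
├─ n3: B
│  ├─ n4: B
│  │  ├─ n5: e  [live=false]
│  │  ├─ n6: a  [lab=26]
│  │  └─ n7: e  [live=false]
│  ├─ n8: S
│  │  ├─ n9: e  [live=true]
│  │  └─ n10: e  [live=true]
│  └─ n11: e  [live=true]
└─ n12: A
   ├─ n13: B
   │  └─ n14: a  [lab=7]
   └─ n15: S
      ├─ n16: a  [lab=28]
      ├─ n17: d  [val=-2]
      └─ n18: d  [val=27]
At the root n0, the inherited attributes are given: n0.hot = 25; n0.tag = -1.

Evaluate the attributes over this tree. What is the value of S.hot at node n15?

1. n0.hot = 25  [given at root]
2. n0.tag = -1  [given at root]
3. n1.off = -4  [S.tag + S.hot - 28]
4. n2.lab = 20  [terminal]
5. n1.ok = 6  [a.lab * -2 + 46]
6. n1.mk = false  [a.lab > 20]
7. n1.tag = false  [false]
8. n3.wid = 27  [S.tag * 3 + 30]
9. n3.ok = 18  [S.tag * -1 + 17]
10. n4.wid = -1  [B₀.ok * 3 - 55]
11. n4.ok = 29  [B₀.ok + 11]
12. n5.live = false  [terminal]
13. n6.lab = 26  [terminal]
14. n7.live = false  [terminal]
15. n4.env = "um"  ["um"]
16. n8.hot = 2  [B₀.wid + B₀.ok - 43]
17. n8.tag = 4  [B₀.wid - 23]
18. n9.live = true  [terminal]
19. n10.live = true  [terminal]
20. n8.val = 14  [S.tag + S.hot + 8]
21. n11.live = true  [terminal]
22. n3.env = "wum"  ["w" ++ B₁.env]
23. n12.off = 30  [len(B.env) + 27]
24. n13.wid = 17  [A.off * 2 - 43]
25. n13.ok = 2  [A.off - 28]
26. n14.lab = 7  [terminal]
27. n13.env = "py"  ["py"]
28. n15.hot = -7  [A.off * 2 - 67]
29. n15.tag = 4  [A.off - 26]
30. n16.lab = 28  [terminal]
31. n17.val = -2  [terminal]
32. n18.val = 27  [terminal]
33. n15.val = 8  [S.hot * -2 - 6]
34. n12.ok = 13  [S.val * 2 - 3]
35. n12.mk = true  [A.off > 29]
36. n12.tag = true  [A.off > 29]
37. n0.val = 28  [len(B.env) + 25]

-7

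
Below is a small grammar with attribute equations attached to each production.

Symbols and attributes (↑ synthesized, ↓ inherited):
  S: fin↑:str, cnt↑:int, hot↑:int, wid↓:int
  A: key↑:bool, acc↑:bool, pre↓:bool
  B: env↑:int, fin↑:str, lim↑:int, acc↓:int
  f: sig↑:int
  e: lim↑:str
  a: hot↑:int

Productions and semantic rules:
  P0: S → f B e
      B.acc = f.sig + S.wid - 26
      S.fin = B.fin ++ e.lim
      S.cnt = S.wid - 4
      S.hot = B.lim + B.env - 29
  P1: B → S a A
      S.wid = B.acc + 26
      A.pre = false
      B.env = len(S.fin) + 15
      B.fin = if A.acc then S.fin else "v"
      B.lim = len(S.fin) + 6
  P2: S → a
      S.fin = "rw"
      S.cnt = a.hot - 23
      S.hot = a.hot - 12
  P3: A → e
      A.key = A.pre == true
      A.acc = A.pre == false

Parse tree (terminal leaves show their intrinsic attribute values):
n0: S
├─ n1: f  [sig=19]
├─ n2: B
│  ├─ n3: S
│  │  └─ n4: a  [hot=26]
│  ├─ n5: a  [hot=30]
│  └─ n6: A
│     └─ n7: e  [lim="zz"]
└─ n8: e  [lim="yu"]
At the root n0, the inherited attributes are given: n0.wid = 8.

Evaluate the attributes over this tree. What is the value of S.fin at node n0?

1. n0.wid = 8  [given at root]
2. n1.sig = 19  [terminal]
3. n2.acc = 1  [f.sig + S.wid - 26]
4. n3.wid = 27  [B.acc + 26]
5. n4.hot = 26  [terminal]
6. n3.fin = "rw"  ["rw"]
7. n3.cnt = 3  [a.hot - 23]
8. n3.hot = 14  [a.hot - 12]
9. n5.hot = 30  [terminal]
10. n6.pre = false  [false]
11. n7.lim = "zz"  [terminal]
12. n6.key = false  [A.pre == true]
13. n6.acc = true  [A.pre == false]
14. n2.env = 17  [len(S.fin) + 15]
15. n2.fin = "rw"  [if A.acc then S.fin else "v"]
16. n2.lim = 8  [len(S.fin) + 6]
17. n8.lim = "yu"  [terminal]
18. n0.fin = "rwyu"  [B.fin ++ e.lim]
19. n0.cnt = 4  [S.wid - 4]
20. n0.hot = -4  [B.lim + B.env - 29]

"rwyu"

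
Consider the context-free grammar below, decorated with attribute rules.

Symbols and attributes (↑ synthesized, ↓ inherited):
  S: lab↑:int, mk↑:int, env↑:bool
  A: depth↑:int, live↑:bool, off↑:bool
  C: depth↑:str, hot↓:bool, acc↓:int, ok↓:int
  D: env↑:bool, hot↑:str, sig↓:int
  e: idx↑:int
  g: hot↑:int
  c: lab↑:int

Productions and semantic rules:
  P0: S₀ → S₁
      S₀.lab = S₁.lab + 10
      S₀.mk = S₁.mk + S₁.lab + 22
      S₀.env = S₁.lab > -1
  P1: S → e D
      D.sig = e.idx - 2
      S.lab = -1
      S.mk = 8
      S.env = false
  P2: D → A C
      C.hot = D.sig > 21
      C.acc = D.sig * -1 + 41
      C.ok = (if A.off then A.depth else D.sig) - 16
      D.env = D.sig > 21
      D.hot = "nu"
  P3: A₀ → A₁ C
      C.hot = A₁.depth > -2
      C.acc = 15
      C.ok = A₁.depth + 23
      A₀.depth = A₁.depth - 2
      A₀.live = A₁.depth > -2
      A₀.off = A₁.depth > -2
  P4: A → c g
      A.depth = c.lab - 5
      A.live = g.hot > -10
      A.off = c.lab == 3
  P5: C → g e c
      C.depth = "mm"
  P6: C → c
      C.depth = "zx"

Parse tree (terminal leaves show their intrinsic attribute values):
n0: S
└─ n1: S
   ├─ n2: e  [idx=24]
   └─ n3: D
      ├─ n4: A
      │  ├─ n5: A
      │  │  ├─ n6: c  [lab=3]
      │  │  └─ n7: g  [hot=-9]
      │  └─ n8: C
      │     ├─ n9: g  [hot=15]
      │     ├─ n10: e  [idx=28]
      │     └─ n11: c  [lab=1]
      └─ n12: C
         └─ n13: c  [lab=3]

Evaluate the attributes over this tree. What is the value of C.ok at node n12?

1. n2.idx = 24  [terminal]
2. n3.sig = 22  [e.idx - 2]
3. n6.lab = 3  [terminal]
4. n7.hot = -9  [terminal]
5. n5.depth = -2  [c.lab - 5]
6. n5.live = true  [g.hot > -10]
7. n5.off = true  [c.lab == 3]
8. n8.hot = false  [A₁.depth > -2]
9. n8.acc = 15  [15]
10. n8.ok = 21  [A₁.depth + 23]
11. n9.hot = 15  [terminal]
12. n10.idx = 28  [terminal]
13. n11.lab = 1  [terminal]
14. n8.depth = "mm"  ["mm"]
15. n4.depth = -4  [A₁.depth - 2]
16. n4.live = false  [A₁.depth > -2]
17. n4.off = false  [A₁.depth > -2]
18. n12.hot = true  [D.sig > 21]
19. n12.acc = 19  [D.sig * -1 + 41]
20. n12.ok = 6  [(if A.off then A.depth else D.sig) - 16]
21. n13.lab = 3  [terminal]
22. n12.depth = "zx"  ["zx"]
23. n3.env = true  [D.sig > 21]
24. n3.hot = "nu"  ["nu"]
25. n1.lab = -1  [-1]
26. n1.mk = 8  [8]
27. n1.env = false  [false]
28. n0.lab = 9  [S₁.lab + 10]
29. n0.mk = 29  [S₁.mk + S₁.lab + 22]
30. n0.env = false  [S₁.lab > -1]

6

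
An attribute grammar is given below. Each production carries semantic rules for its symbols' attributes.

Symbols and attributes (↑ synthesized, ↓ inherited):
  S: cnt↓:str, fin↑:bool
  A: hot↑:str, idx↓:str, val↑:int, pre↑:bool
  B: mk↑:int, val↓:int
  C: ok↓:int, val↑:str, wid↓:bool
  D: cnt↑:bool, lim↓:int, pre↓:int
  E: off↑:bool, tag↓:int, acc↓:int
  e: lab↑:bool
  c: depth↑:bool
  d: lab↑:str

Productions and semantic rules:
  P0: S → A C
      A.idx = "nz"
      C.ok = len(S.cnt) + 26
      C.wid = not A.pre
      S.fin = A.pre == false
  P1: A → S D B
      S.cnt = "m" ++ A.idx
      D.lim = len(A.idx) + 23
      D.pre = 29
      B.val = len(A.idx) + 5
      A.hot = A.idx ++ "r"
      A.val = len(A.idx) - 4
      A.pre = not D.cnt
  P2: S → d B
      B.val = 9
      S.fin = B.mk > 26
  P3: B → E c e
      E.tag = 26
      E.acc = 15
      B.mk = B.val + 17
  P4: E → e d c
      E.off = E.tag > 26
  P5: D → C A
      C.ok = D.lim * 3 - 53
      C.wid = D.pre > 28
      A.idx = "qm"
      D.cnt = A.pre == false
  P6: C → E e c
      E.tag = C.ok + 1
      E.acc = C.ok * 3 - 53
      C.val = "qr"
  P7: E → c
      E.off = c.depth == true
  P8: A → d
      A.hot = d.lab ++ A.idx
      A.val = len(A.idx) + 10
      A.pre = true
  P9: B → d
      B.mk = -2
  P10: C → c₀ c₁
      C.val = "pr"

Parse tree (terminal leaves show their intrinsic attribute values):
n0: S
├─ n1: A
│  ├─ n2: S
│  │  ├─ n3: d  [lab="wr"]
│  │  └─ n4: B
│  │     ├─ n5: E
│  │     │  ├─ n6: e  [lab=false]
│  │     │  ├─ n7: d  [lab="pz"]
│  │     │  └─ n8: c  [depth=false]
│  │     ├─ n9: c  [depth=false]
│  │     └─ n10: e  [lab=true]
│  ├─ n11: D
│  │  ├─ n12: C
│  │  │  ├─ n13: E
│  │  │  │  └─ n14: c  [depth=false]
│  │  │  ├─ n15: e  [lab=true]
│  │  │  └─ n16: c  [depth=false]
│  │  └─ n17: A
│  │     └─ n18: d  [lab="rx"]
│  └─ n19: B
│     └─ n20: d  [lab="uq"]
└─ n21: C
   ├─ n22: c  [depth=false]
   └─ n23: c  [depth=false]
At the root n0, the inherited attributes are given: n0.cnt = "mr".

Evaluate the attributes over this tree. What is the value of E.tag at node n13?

1. n0.cnt = "mr"  [given at root]
2. n1.idx = "nz"  ["nz"]
3. n2.cnt = "mnz"  ["m" ++ A.idx]
4. n3.lab = "wr"  [terminal]
5. n4.val = 9  [9]
6. n5.tag = 26  [26]
7. n5.acc = 15  [15]
8. n6.lab = false  [terminal]
9. n7.lab = "pz"  [terminal]
10. n8.depth = false  [terminal]
11. n5.off = false  [E.tag > 26]
12. n9.depth = false  [terminal]
13. n10.lab = true  [terminal]
14. n4.mk = 26  [B.val + 17]
15. n2.fin = false  [B.mk > 26]
16. n11.lim = 25  [len(A.idx) + 23]
17. n11.pre = 29  [29]
18. n12.ok = 22  [D.lim * 3 - 53]
19. n12.wid = true  [D.pre > 28]
20. n13.tag = 23  [C.ok + 1]
21. n13.acc = 13  [C.ok * 3 - 53]
22. n14.depth = false  [terminal]
23. n13.off = false  [c.depth == true]
24. n15.lab = true  [terminal]
25. n16.depth = false  [terminal]
26. n12.val = "qr"  ["qr"]
27. n17.idx = "qm"  ["qm"]
28. n18.lab = "rx"  [terminal]
29. n17.hot = "rxqm"  [d.lab ++ A.idx]
30. n17.val = 12  [len(A.idx) + 10]
31. n17.pre = true  [true]
32. n11.cnt = false  [A.pre == false]
33. n19.val = 7  [len(A.idx) + 5]
34. n20.lab = "uq"  [terminal]
35. n19.mk = -2  [-2]
36. n1.hot = "nzr"  [A.idx ++ "r"]
37. n1.val = -2  [len(A.idx) - 4]
38. n1.pre = true  [not D.cnt]
39. n21.ok = 28  [len(S.cnt) + 26]
40. n21.wid = false  [not A.pre]
41. n22.depth = false  [terminal]
42. n23.depth = false  [terminal]
43. n21.val = "pr"  ["pr"]
44. n0.fin = false  [A.pre == false]

23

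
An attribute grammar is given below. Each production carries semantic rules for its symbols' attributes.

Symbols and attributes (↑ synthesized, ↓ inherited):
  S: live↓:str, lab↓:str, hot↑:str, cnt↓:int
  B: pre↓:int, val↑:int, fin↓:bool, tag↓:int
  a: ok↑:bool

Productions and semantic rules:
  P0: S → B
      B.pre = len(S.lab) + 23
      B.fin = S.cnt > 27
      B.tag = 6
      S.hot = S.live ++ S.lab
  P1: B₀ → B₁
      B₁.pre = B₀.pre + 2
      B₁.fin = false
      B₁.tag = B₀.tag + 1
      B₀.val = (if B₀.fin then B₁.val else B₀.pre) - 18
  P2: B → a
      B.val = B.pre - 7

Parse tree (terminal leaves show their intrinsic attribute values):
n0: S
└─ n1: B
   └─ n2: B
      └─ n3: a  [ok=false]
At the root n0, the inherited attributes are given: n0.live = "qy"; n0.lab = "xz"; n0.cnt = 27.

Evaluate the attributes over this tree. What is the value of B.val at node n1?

1. n0.live = "qy"  [given at root]
2. n0.lab = "xz"  [given at root]
3. n0.cnt = 27  [given at root]
4. n1.pre = 25  [len(S.lab) + 23]
5. n1.fin = false  [S.cnt > 27]
6. n1.tag = 6  [6]
7. n2.pre = 27  [B₀.pre + 2]
8. n2.fin = false  [false]
9. n2.tag = 7  [B₀.tag + 1]
10. n3.ok = false  [terminal]
11. n2.val = 20  [B.pre - 7]
12. n1.val = 7  [(if B₀.fin then B₁.val else B₀.pre) - 18]
13. n0.hot = "qyxz"  [S.live ++ S.lab]

7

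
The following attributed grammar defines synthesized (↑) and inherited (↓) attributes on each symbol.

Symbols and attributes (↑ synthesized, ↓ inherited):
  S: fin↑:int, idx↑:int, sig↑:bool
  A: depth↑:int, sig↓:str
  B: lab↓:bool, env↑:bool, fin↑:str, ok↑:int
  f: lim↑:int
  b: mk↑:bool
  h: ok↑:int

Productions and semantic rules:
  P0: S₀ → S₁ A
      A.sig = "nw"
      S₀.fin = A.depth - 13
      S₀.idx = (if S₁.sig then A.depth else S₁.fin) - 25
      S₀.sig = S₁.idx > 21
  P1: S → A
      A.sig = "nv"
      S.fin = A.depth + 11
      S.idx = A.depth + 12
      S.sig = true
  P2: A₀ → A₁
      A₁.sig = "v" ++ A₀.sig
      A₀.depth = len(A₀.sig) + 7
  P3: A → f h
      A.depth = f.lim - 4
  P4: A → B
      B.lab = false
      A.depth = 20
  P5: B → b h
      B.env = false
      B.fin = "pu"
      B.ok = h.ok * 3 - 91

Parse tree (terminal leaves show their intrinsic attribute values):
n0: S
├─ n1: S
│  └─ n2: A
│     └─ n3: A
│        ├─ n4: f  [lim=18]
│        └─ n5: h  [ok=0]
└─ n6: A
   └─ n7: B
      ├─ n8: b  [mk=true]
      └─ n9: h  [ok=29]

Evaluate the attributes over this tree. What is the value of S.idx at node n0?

1. n2.sig = "nv"  ["nv"]
2. n3.sig = "vnv"  ["v" ++ A₀.sig]
3. n4.lim = 18  [terminal]
4. n5.ok = 0  [terminal]
5. n3.depth = 14  [f.lim - 4]
6. n2.depth = 9  [len(A₀.sig) + 7]
7. n1.fin = 20  [A.depth + 11]
8. n1.idx = 21  [A.depth + 12]
9. n1.sig = true  [true]
10. n6.sig = "nw"  ["nw"]
11. n7.lab = false  [false]
12. n8.mk = true  [terminal]
13. n9.ok = 29  [terminal]
14. n7.env = false  [false]
15. n7.fin = "pu"  ["pu"]
16. n7.ok = -4  [h.ok * 3 - 91]
17. n6.depth = 20  [20]
18. n0.fin = 7  [A.depth - 13]
19. n0.idx = -5  [(if S₁.sig then A.depth else S₁.fin) - 25]
20. n0.sig = false  [S₁.idx > 21]

-5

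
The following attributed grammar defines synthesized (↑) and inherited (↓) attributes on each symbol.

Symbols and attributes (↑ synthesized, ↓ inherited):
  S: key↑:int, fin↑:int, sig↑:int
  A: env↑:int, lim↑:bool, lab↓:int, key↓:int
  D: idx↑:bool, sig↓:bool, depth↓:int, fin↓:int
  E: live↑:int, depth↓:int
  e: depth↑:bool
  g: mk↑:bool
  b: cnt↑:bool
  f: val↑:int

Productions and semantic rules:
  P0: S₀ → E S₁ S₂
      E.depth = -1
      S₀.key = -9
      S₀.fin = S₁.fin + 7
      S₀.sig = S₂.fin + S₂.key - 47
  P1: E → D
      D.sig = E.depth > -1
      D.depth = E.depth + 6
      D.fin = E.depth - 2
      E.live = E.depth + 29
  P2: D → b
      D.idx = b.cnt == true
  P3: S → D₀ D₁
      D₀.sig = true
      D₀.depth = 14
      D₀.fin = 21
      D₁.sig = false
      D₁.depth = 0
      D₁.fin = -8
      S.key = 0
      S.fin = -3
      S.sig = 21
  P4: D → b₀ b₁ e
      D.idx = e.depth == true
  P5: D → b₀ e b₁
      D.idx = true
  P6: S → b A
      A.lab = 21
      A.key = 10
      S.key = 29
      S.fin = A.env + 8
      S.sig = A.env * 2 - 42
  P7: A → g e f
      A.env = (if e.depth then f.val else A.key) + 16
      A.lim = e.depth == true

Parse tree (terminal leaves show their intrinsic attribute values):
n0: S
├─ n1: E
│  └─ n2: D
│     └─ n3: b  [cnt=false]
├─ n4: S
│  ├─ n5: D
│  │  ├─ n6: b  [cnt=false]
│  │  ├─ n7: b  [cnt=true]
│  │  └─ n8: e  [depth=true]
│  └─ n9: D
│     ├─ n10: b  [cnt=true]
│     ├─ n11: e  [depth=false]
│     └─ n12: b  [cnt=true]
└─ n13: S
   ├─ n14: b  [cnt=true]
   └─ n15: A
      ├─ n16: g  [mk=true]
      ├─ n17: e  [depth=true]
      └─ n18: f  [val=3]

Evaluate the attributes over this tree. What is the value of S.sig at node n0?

9

1. n1.depth = -1  [-1]
2. n2.sig = false  [E.depth > -1]
3. n2.depth = 5  [E.depth + 6]
4. n2.fin = -3  [E.depth - 2]
5. n3.cnt = false  [terminal]
6. n2.idx = false  [b.cnt == true]
7. n1.live = 28  [E.depth + 29]
8. n5.sig = true  [true]
9. n5.depth = 14  [14]
10. n5.fin = 21  [21]
11. n6.cnt = false  [terminal]
12. n7.cnt = true  [terminal]
13. n8.depth = true  [terminal]
14. n5.idx = true  [e.depth == true]
15. n9.sig = false  [false]
16. n9.depth = 0  [0]
17. n9.fin = -8  [-8]
18. n10.cnt = true  [terminal]
19. n11.depth = false  [terminal]
20. n12.cnt = true  [terminal]
21. n9.idx = true  [true]
22. n4.key = 0  [0]
23. n4.fin = -3  [-3]
24. n4.sig = 21  [21]
25. n14.cnt = true  [terminal]
26. n15.lab = 21  [21]
27. n15.key = 10  [10]
28. n16.mk = true  [terminal]
29. n17.depth = true  [terminal]
30. n18.val = 3  [terminal]
31. n15.env = 19  [(if e.depth then f.val else A.key) + 16]
32. n15.lim = true  [e.depth == true]
33. n13.key = 29  [29]
34. n13.fin = 27  [A.env + 8]
35. n13.sig = -4  [A.env * 2 - 42]
36. n0.key = -9  [-9]
37. n0.fin = 4  [S₁.fin + 7]
38. n0.sig = 9  [S₂.fin + S₂.key - 47]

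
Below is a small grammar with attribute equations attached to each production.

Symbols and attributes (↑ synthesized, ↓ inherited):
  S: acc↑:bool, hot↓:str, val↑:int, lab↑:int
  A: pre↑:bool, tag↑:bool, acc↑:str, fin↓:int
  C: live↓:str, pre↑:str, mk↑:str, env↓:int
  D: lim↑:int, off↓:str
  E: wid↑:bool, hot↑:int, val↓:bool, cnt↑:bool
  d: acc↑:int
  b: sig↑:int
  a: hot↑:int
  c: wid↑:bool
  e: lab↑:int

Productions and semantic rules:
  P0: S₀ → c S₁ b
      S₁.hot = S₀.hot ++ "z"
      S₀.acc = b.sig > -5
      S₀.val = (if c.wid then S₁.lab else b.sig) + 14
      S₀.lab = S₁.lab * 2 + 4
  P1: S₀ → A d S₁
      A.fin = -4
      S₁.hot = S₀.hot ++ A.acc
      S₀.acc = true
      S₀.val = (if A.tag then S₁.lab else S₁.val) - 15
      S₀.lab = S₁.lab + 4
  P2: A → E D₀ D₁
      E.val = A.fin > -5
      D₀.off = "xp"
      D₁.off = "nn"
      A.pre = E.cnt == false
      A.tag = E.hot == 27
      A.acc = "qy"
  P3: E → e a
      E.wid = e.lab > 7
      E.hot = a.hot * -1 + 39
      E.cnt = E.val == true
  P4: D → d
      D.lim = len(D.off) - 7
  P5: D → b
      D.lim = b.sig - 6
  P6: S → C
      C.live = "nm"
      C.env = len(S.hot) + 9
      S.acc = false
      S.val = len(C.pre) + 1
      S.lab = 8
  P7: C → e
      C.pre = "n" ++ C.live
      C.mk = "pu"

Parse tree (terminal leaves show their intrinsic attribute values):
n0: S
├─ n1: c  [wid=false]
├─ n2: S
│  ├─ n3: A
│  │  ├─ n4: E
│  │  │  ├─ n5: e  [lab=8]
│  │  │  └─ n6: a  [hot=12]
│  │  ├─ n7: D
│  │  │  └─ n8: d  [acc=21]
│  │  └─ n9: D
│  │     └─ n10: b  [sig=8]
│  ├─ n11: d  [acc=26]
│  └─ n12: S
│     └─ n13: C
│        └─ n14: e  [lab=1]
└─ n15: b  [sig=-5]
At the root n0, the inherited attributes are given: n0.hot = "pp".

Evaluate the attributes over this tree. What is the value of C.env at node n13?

1. n0.hot = "pp"  [given at root]
2. n1.wid = false  [terminal]
3. n2.hot = "ppz"  [S₀.hot ++ "z"]
4. n3.fin = -4  [-4]
5. n4.val = true  [A.fin > -5]
6. n5.lab = 8  [terminal]
7. n6.hot = 12  [terminal]
8. n4.wid = true  [e.lab > 7]
9. n4.hot = 27  [a.hot * -1 + 39]
10. n4.cnt = true  [E.val == true]
11. n7.off = "xp"  ["xp"]
12. n8.acc = 21  [terminal]
13. n7.lim = -5  [len(D.off) - 7]
14. n9.off = "nn"  ["nn"]
15. n10.sig = 8  [terminal]
16. n9.lim = 2  [b.sig - 6]
17. n3.pre = false  [E.cnt == false]
18. n3.tag = true  [E.hot == 27]
19. n3.acc = "qy"  ["qy"]
20. n11.acc = 26  [terminal]
21. n12.hot = "ppzqy"  [S₀.hot ++ A.acc]
22. n13.live = "nm"  ["nm"]
23. n13.env = 14  [len(S.hot) + 9]
24. n14.lab = 1  [terminal]
25. n13.pre = "nnm"  ["n" ++ C.live]
26. n13.mk = "pu"  ["pu"]
27. n12.acc = false  [false]
28. n12.val = 4  [len(C.pre) + 1]
29. n12.lab = 8  [8]
30. n2.acc = true  [true]
31. n2.val = -7  [(if A.tag then S₁.lab else S₁.val) - 15]
32. n2.lab = 12  [S₁.lab + 4]
33. n15.sig = -5  [terminal]
34. n0.acc = false  [b.sig > -5]
35. n0.val = 9  [(if c.wid then S₁.lab else b.sig) + 14]
36. n0.lab = 28  [S₁.lab * 2 + 4]

14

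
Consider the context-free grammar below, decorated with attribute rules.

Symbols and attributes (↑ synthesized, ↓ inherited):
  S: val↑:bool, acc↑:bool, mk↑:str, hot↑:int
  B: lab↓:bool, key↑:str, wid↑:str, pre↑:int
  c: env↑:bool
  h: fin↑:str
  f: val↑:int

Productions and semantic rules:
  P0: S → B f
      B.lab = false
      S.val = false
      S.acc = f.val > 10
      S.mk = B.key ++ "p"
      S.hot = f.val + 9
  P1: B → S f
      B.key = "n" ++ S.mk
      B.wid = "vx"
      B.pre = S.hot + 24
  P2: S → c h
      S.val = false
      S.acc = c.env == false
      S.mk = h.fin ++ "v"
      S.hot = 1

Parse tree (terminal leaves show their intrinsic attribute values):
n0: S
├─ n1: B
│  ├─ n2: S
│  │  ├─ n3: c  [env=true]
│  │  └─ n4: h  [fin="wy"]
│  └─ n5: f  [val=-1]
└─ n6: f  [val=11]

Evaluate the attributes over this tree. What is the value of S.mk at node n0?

"nwyvp"

1. n1.lab = false  [false]
2. n3.env = true  [terminal]
3. n4.fin = "wy"  [terminal]
4. n2.val = false  [false]
5. n2.acc = false  [c.env == false]
6. n2.mk = "wyv"  [h.fin ++ "v"]
7. n2.hot = 1  [1]
8. n5.val = -1  [terminal]
9. n1.key = "nwyv"  ["n" ++ S.mk]
10. n1.wid = "vx"  ["vx"]
11. n1.pre = 25  [S.hot + 24]
12. n6.val = 11  [terminal]
13. n0.val = false  [false]
14. n0.acc = true  [f.val > 10]
15. n0.mk = "nwyvp"  [B.key ++ "p"]
16. n0.hot = 20  [f.val + 9]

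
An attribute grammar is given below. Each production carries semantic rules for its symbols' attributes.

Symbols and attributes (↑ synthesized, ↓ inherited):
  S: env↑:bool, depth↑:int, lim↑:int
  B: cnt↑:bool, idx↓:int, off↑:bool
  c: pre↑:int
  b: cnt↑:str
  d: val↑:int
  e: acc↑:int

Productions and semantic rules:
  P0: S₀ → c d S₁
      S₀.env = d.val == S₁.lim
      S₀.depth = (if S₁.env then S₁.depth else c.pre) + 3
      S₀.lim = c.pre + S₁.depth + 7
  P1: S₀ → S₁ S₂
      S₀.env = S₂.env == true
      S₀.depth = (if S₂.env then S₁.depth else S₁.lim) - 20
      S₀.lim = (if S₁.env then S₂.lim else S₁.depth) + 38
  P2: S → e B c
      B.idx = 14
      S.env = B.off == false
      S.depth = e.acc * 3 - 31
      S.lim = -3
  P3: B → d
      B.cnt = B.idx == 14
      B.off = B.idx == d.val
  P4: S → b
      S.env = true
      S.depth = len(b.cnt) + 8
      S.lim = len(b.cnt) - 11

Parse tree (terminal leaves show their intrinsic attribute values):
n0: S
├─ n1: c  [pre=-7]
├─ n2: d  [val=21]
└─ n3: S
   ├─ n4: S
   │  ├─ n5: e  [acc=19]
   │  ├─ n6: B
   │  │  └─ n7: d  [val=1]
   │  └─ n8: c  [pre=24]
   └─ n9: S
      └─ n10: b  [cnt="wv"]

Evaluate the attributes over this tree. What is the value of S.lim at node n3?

29

1. n1.pre = -7  [terminal]
2. n2.val = 21  [terminal]
3. n5.acc = 19  [terminal]
4. n6.idx = 14  [14]
5. n7.val = 1  [terminal]
6. n6.cnt = true  [B.idx == 14]
7. n6.off = false  [B.idx == d.val]
8. n8.pre = 24  [terminal]
9. n4.env = true  [B.off == false]
10. n4.depth = 26  [e.acc * 3 - 31]
11. n4.lim = -3  [-3]
12. n10.cnt = "wv"  [terminal]
13. n9.env = true  [true]
14. n9.depth = 10  [len(b.cnt) + 8]
15. n9.lim = -9  [len(b.cnt) - 11]
16. n3.env = true  [S₂.env == true]
17. n3.depth = 6  [(if S₂.env then S₁.depth else S₁.lim) - 20]
18. n3.lim = 29  [(if S₁.env then S₂.lim else S₁.depth) + 38]
19. n0.env = false  [d.val == S₁.lim]
20. n0.depth = 9  [(if S₁.env then S₁.depth else c.pre) + 3]
21. n0.lim = 6  [c.pre + S₁.depth + 7]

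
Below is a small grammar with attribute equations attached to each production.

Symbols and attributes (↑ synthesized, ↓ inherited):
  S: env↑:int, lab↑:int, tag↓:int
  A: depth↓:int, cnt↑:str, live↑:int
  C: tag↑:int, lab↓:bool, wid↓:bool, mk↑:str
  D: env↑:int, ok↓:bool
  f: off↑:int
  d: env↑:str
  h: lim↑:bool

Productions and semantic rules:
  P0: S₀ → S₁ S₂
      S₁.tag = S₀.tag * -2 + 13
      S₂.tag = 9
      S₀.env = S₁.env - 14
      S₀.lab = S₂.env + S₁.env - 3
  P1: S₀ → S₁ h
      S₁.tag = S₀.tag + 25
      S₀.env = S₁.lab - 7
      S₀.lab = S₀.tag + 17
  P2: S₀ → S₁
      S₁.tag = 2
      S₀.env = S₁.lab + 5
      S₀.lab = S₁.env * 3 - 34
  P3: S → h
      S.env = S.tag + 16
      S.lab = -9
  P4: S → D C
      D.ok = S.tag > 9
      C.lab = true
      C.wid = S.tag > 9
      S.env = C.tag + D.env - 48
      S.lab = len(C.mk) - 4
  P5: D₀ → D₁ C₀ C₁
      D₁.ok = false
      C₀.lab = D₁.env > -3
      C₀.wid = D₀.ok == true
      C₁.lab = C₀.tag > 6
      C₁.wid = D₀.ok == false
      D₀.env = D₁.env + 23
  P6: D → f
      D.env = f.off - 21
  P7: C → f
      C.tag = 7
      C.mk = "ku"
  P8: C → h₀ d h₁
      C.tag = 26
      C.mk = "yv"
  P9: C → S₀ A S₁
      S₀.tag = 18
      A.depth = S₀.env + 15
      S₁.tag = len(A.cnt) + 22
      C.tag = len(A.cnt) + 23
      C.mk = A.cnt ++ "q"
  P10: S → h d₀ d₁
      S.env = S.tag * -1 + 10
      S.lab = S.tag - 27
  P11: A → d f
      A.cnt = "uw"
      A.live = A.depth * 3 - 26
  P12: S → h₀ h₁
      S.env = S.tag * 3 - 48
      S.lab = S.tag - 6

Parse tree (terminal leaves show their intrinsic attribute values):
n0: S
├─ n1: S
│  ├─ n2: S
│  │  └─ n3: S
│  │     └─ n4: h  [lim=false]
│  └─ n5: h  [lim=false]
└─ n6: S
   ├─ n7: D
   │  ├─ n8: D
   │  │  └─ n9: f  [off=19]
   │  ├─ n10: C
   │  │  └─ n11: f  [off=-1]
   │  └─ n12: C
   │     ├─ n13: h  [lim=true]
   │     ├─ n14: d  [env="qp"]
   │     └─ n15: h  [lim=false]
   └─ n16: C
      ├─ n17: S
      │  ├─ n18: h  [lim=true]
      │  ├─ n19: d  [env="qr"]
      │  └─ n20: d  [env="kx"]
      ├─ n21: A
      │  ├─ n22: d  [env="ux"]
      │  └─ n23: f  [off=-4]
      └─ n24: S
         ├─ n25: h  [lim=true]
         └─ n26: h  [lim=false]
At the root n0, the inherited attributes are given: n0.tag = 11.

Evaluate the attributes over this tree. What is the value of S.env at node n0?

-1

1. n0.tag = 11  [given at root]
2. n1.tag = -9  [S₀.tag * -2 + 13]
3. n2.tag = 16  [S₀.tag + 25]
4. n3.tag = 2  [2]
5. n4.lim = false  [terminal]
6. n3.env = 18  [S.tag + 16]
7. n3.lab = -9  [-9]
8. n2.env = -4  [S₁.lab + 5]
9. n2.lab = 20  [S₁.env * 3 - 34]
10. n5.lim = false  [terminal]
11. n1.env = 13  [S₁.lab - 7]
12. n1.lab = 8  [S₀.tag + 17]
13. n6.tag = 9  [9]
14. n7.ok = false  [S.tag > 9]
15. n8.ok = false  [false]
16. n9.off = 19  [terminal]
17. n8.env = -2  [f.off - 21]
18. n10.lab = true  [D₁.env > -3]
19. n10.wid = false  [D₀.ok == true]
20. n11.off = -1  [terminal]
21. n10.tag = 7  [7]
22. n10.mk = "ku"  ["ku"]
23. n12.lab = true  [C₀.tag > 6]
24. n12.wid = true  [D₀.ok == false]
25. n13.lim = true  [terminal]
26. n14.env = "qp"  [terminal]
27. n15.lim = false  [terminal]
28. n12.tag = 26  [26]
29. n12.mk = "yv"  ["yv"]
30. n7.env = 21  [D₁.env + 23]
31. n16.lab = true  [true]
32. n16.wid = false  [S.tag > 9]
33. n17.tag = 18  [18]
34. n18.lim = true  [terminal]
35. n19.env = "qr"  [terminal]
36. n20.env = "kx"  [terminal]
37. n17.env = -8  [S.tag * -1 + 10]
38. n17.lab = -9  [S.tag - 27]
39. n21.depth = 7  [S₀.env + 15]
40. n22.env = "ux"  [terminal]
41. n23.off = -4  [terminal]
42. n21.cnt = "uw"  ["uw"]
43. n21.live = -5  [A.depth * 3 - 26]
44. n24.tag = 24  [len(A.cnt) + 22]
45. n25.lim = true  [terminal]
46. n26.lim = false  [terminal]
47. n24.env = 24  [S.tag * 3 - 48]
48. n24.lab = 18  [S.tag - 6]
49. n16.tag = 25  [len(A.cnt) + 23]
50. n16.mk = "uwq"  [A.cnt ++ "q"]
51. n6.env = -2  [C.tag + D.env - 48]
52. n6.lab = -1  [len(C.mk) - 4]
53. n0.env = -1  [S₁.env - 14]
54. n0.lab = 8  [S₂.env + S₁.env - 3]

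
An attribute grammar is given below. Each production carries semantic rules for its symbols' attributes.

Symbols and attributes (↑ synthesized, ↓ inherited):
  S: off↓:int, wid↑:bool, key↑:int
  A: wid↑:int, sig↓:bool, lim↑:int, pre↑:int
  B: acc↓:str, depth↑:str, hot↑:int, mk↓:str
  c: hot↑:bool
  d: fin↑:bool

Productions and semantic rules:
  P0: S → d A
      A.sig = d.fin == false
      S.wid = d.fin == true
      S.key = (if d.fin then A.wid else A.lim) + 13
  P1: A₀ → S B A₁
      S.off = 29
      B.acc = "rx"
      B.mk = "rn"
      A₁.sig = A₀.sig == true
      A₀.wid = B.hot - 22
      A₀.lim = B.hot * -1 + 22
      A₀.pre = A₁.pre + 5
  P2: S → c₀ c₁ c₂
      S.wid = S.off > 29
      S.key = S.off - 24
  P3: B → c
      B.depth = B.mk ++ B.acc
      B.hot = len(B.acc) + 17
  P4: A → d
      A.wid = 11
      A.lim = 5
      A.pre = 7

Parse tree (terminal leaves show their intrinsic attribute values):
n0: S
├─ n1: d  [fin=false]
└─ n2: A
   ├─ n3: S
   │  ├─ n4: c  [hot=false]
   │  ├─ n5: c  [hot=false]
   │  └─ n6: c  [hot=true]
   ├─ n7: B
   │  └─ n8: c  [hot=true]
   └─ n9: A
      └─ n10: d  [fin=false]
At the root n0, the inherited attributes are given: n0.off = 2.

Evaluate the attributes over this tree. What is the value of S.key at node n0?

1. n0.off = 2  [given at root]
2. n1.fin = false  [terminal]
3. n2.sig = true  [d.fin == false]
4. n3.off = 29  [29]
5. n4.hot = false  [terminal]
6. n5.hot = false  [terminal]
7. n6.hot = true  [terminal]
8. n3.wid = false  [S.off > 29]
9. n3.key = 5  [S.off - 24]
10. n7.acc = "rx"  ["rx"]
11. n7.mk = "rn"  ["rn"]
12. n8.hot = true  [terminal]
13. n7.depth = "rnrx"  [B.mk ++ B.acc]
14. n7.hot = 19  [len(B.acc) + 17]
15. n9.sig = true  [A₀.sig == true]
16. n10.fin = false  [terminal]
17. n9.wid = 11  [11]
18. n9.lim = 5  [5]
19. n9.pre = 7  [7]
20. n2.wid = -3  [B.hot - 22]
21. n2.lim = 3  [B.hot * -1 + 22]
22. n2.pre = 12  [A₁.pre + 5]
23. n0.wid = false  [d.fin == true]
24. n0.key = 16  [(if d.fin then A.wid else A.lim) + 13]

16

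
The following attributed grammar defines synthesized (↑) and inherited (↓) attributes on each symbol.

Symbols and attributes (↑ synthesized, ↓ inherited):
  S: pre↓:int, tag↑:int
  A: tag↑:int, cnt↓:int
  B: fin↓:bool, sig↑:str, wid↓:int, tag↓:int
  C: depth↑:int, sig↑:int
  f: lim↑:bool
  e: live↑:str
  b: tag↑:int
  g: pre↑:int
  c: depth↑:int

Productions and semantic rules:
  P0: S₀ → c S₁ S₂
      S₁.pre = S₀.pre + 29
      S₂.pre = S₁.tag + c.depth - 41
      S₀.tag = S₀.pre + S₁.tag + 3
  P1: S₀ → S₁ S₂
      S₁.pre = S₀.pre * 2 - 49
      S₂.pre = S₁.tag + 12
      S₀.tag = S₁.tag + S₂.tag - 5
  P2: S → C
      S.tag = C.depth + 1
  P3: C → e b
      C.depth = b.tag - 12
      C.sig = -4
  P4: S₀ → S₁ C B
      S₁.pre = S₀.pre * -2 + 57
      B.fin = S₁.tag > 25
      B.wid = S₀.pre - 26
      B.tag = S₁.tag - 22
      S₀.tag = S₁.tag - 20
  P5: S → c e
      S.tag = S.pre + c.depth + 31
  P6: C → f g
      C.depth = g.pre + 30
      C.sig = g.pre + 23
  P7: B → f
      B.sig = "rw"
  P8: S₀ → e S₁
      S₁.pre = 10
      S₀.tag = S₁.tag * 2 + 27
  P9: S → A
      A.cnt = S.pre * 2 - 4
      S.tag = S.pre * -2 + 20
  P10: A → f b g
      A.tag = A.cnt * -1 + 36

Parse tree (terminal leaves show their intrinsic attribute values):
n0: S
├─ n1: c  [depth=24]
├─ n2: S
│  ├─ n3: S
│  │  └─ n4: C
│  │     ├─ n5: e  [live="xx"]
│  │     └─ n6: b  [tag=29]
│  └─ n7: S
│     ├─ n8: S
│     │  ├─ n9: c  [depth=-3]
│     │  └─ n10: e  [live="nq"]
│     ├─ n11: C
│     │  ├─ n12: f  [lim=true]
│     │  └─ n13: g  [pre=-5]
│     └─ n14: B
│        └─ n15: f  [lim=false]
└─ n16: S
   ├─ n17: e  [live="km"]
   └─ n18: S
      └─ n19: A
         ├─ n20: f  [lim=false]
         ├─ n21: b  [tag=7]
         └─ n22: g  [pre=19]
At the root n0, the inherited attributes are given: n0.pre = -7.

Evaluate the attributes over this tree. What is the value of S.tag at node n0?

14

1. n0.pre = -7  [given at root]
2. n1.depth = 24  [terminal]
3. n2.pre = 22  [S₀.pre + 29]
4. n3.pre = -5  [S₀.pre * 2 - 49]
5. n5.live = "xx"  [terminal]
6. n6.tag = 29  [terminal]
7. n4.depth = 17  [b.tag - 12]
8. n4.sig = -4  [-4]
9. n3.tag = 18  [C.depth + 1]
10. n7.pre = 30  [S₁.tag + 12]
11. n8.pre = -3  [S₀.pre * -2 + 57]
12. n9.depth = -3  [terminal]
13. n10.live = "nq"  [terminal]
14. n8.tag = 25  [S.pre + c.depth + 31]
15. n12.lim = true  [terminal]
16. n13.pre = -5  [terminal]
17. n11.depth = 25  [g.pre + 30]
18. n11.sig = 18  [g.pre + 23]
19. n14.fin = false  [S₁.tag > 25]
20. n14.wid = 4  [S₀.pre - 26]
21. n14.tag = 3  [S₁.tag - 22]
22. n15.lim = false  [terminal]
23. n14.sig = "rw"  ["rw"]
24. n7.tag = 5  [S₁.tag - 20]
25. n2.tag = 18  [S₁.tag + S₂.tag - 5]
26. n16.pre = 1  [S₁.tag + c.depth - 41]
27. n17.live = "km"  [terminal]
28. n18.pre = 10  [10]
29. n19.cnt = 16  [S.pre * 2 - 4]
30. n20.lim = false  [terminal]
31. n21.tag = 7  [terminal]
32. n22.pre = 19  [terminal]
33. n19.tag = 20  [A.cnt * -1 + 36]
34. n18.tag = 0  [S.pre * -2 + 20]
35. n16.tag = 27  [S₁.tag * 2 + 27]
36. n0.tag = 14  [S₀.pre + S₁.tag + 3]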